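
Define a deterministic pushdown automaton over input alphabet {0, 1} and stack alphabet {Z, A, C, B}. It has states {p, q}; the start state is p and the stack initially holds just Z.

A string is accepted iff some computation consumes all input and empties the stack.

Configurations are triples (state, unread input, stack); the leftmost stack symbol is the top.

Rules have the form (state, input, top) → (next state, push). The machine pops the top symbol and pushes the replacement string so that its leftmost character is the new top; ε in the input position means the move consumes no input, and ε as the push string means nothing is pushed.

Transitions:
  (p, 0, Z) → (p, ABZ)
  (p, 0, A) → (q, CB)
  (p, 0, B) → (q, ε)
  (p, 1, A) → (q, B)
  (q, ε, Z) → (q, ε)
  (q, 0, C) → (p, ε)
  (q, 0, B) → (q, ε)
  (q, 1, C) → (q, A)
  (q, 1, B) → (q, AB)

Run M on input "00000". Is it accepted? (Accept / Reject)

Accept

(p, 00000, Z) ⊢ (p, 0000, ABZ) ⊢ (q, 000, CBBZ) ⊢ (p, 00, BBZ) ⊢ (q, 0, BZ) ⊢ (q, ε, Z) ⊢ (q, ε, ε)
All input consumed and the stack is empty.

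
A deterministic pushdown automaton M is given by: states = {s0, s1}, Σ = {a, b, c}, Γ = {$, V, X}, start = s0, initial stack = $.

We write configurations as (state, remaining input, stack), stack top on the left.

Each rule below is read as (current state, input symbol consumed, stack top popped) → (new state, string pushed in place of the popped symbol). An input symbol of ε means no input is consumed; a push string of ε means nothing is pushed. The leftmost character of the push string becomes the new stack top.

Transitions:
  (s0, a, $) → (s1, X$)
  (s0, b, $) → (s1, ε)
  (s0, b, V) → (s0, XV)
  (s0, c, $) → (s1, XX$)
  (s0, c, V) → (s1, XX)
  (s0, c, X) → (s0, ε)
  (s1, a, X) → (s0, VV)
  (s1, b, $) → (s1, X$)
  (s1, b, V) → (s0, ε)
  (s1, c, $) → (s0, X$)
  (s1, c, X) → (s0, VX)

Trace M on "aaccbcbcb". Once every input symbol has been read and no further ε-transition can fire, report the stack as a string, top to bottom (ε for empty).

XVXXV$

(s0, aaccbcbcb, $) ⊢ (s1, accbcbcb, X$) ⊢ (s0, ccbcbcb, VV$) ⊢ (s1, cbcbcb, XXV$) ⊢ (s0, bcbcb, VXXV$) ⊢ (s0, cbcb, XVXXV$) ⊢ (s0, bcb, VXXV$) ⊢ (s0, cb, XVXXV$) ⊢ (s0, b, VXXV$) ⊢ (s0, ε, XVXXV$)
All input consumed in state s0 with stack XVXXV$.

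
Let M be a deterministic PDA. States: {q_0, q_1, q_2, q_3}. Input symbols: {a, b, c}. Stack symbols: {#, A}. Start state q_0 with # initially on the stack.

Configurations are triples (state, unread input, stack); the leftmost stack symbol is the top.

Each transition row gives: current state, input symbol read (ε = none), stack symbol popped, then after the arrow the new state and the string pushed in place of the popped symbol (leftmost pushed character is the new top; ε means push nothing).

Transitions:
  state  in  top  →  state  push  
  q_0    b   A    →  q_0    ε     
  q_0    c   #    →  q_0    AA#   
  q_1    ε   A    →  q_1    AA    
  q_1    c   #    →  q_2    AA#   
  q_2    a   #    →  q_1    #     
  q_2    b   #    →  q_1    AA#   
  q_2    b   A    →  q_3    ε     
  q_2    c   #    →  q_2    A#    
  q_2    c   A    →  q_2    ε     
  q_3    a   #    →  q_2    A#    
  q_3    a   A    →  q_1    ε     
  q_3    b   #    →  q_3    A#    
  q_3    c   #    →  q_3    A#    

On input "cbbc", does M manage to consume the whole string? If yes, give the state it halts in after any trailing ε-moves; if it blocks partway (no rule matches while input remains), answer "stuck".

(q_0, cbbc, #)
  read c, top #: go to q_0, push AA# → (q_0, bbc, AA#)
  read b, top A: go to q_0, push ε → (q_0, bc, A#)
  read b, top A: go to q_0, push ε → (q_0, c, #)
  read c, top #: go to q_0, push AA# → (q_0, ε, AA#)
All input consumed; M is in state q_0.

q_0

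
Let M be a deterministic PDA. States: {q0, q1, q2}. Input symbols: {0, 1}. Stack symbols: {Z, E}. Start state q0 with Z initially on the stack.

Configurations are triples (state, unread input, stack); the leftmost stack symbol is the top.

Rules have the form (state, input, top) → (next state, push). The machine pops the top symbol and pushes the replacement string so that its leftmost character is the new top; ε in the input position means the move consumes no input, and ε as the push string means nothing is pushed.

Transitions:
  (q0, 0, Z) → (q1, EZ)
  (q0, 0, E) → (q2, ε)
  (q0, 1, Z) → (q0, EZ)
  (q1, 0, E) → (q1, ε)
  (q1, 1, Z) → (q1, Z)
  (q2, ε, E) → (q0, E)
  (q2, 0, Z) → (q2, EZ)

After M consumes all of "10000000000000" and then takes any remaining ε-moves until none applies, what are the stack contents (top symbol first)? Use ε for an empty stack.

Z

(q0, 10000000000000, Z)
  read 1, top Z: go to q0, push EZ → (q0, 0000000000000, EZ)
  read 0, top E: go to q2, push ε → (q2, 000000000000, Z)
  read 0, top Z: go to q2, push EZ → (q2, 00000000000, EZ)
  ε-move, top E: go to q0, push E → (q0, 00000000000, EZ)
  read 0, top E: go to q2, push ε → (q2, 0000000000, Z)
  read 0, top Z: go to q2, push EZ → (q2, 000000000, EZ)
  ε-move, top E: go to q0, push E → (q0, 000000000, EZ)
  read 0, top E: go to q2, push ε → (q2, 00000000, Z)
  read 0, top Z: go to q2, push EZ → (q2, 0000000, EZ)
  ε-move, top E: go to q0, push E → (q0, 0000000, EZ)
  read 0, top E: go to q2, push ε → (q2, 000000, Z)
  read 0, top Z: go to q2, push EZ → (q2, 00000, EZ)
  ε-move, top E: go to q0, push E → (q0, 00000, EZ)
  read 0, top E: go to q2, push ε → (q2, 0000, Z)
  read 0, top Z: go to q2, push EZ → (q2, 000, EZ)
  ε-move, top E: go to q0, push E → (q0, 000, EZ)
  read 0, top E: go to q2, push ε → (q2, 00, Z)
  read 0, top Z: go to q2, push EZ → (q2, 0, EZ)
  ε-move, top E: go to q0, push E → (q0, 0, EZ)
  read 0, top E: go to q2, push ε → (q2, ε, Z)
All input consumed in state q2 with stack Z.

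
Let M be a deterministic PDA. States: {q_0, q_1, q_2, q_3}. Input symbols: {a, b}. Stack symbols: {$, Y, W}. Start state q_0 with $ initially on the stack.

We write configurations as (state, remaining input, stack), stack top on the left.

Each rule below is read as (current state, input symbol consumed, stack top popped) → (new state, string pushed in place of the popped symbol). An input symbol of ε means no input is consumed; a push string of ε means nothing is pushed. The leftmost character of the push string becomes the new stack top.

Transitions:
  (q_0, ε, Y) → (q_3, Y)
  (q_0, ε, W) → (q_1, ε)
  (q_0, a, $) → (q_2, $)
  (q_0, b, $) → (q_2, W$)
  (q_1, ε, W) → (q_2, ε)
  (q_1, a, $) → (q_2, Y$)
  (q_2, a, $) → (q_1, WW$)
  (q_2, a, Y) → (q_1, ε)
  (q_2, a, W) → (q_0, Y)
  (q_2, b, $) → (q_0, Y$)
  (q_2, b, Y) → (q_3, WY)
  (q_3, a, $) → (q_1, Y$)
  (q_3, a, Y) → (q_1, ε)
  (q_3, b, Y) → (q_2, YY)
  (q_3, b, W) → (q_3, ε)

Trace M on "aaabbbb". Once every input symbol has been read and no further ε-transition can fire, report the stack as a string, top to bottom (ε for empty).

YYY$

(q_0, aaabbbb, $)
  read a, top $: go to q_2, push $ → (q_2, aabbbb, $)
  read a, top $: go to q_1, push WW$ → (q_1, abbbb, WW$)
  ε-move, top W: go to q_2, push ε → (q_2, abbbb, W$)
  read a, top W: go to q_0, push Y → (q_0, bbbb, Y$)
  ε-move, top Y: go to q_3, push Y → (q_3, bbbb, Y$)
  read b, top Y: go to q_2, push YY → (q_2, bbb, YY$)
  read b, top Y: go to q_3, push WY → (q_3, bb, WYY$)
  read b, top W: go to q_3, push ε → (q_3, b, YY$)
  read b, top Y: go to q_2, push YY → (q_2, ε, YYY$)
All input consumed in state q_2 with stack YYY$.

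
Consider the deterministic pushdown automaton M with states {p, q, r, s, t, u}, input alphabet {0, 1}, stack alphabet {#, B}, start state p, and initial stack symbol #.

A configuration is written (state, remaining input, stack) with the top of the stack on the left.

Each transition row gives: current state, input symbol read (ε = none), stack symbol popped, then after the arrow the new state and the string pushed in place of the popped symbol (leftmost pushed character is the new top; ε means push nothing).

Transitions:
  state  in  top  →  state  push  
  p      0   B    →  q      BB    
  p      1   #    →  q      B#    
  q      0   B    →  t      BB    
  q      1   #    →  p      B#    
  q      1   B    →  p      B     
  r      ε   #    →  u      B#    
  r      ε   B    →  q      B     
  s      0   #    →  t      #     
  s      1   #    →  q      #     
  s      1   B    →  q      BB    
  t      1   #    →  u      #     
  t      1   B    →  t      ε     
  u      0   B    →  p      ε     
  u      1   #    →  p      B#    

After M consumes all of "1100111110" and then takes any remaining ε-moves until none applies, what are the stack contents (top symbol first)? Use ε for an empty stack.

(p, 1100111110, #) ⊢ (q, 100111110, B#) ⊢ (p, 00111110, B#) ⊢ (q, 0111110, BB#) ⊢ (t, 111110, BBB#) ⊢ (t, 11110, BB#) ⊢ (t, 1110, B#) ⊢ (t, 110, #) ⊢ (u, 10, #) ⊢ (p, 0, B#) ⊢ (q, ε, BB#)
All input consumed in state q with stack BB#.

BB#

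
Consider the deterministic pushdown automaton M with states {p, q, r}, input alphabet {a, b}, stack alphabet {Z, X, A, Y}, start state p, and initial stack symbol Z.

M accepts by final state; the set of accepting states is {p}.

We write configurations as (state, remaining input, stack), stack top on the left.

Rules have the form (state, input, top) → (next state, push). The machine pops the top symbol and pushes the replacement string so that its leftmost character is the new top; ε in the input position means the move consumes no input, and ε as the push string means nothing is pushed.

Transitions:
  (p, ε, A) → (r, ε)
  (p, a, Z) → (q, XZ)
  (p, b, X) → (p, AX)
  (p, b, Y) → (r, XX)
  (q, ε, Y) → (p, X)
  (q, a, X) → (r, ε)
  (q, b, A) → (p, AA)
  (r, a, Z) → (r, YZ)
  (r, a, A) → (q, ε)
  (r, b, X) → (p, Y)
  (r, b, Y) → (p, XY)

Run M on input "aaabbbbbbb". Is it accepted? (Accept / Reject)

Accept

(p, aaabbbbbbb, Z)
  read a, top Z: go to q, push XZ → (q, aabbbbbbb, XZ)
  read a, top X: go to r, push ε → (r, abbbbbbb, Z)
  read a, top Z: go to r, push YZ → (r, bbbbbbb, YZ)
  read b, top Y: go to p, push XY → (p, bbbbbb, XYZ)
  read b, top X: go to p, push AX → (p, bbbbb, AXYZ)
  ε-move, top A: go to r, push ε → (r, bbbbb, XYZ)
  read b, top X: go to p, push Y → (p, bbbb, YYZ)
  read b, top Y: go to r, push XX → (r, bbb, XXYZ)
  read b, top X: go to p, push Y → (p, bb, YXYZ)
  read b, top Y: go to r, push XX → (r, b, XXXYZ)
  read b, top X: go to p, push Y → (p, ε, YXXYZ)
All input consumed; state p ∈ F.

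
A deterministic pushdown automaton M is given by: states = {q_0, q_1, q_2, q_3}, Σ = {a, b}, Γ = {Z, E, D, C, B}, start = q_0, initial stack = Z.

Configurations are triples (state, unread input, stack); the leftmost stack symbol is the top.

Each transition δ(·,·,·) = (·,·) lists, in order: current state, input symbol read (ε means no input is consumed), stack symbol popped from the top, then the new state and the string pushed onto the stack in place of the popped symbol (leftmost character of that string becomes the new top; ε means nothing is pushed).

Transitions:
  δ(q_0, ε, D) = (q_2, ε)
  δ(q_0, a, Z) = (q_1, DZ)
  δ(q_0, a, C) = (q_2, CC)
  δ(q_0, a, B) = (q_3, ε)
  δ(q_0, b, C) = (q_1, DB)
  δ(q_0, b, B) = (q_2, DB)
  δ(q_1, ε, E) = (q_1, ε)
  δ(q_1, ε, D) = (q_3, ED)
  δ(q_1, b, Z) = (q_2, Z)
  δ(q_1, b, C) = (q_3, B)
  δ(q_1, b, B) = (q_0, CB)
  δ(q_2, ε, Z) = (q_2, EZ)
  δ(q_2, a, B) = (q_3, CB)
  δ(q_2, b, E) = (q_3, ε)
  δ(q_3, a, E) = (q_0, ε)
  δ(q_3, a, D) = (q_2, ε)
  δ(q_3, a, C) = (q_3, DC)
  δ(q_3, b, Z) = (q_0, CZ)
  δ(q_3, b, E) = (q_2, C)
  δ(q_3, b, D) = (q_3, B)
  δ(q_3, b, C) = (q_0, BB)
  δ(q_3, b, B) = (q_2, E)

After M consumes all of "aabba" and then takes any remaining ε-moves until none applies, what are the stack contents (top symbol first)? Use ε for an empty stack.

(q_0, aabba, Z) ⊢ (q_1, abba, DZ) ⊢ (q_3, abba, EDZ) ⊢ (q_0, bba, DZ) ⊢ (q_2, bba, Z) ⊢ (q_2, bba, EZ) ⊢ (q_3, ba, Z) ⊢ (q_0, a, CZ) ⊢ (q_2, ε, CCZ)
All input consumed in state q_2 with stack CCZ.

CCZ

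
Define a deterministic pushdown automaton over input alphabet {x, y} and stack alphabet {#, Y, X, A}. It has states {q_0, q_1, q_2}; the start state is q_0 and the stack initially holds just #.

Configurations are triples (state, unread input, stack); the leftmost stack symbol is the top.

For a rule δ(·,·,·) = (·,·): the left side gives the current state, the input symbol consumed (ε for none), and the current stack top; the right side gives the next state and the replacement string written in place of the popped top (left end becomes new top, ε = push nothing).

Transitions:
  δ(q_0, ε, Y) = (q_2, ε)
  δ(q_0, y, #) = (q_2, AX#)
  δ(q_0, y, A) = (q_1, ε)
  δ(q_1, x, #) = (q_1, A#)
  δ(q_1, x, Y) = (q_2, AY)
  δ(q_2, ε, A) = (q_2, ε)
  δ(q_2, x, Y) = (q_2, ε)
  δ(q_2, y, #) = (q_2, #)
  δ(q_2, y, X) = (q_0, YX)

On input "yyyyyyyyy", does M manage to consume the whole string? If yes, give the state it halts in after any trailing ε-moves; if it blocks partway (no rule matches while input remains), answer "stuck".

q_2

(q_0, yyyyyyyyy, #)
  read y, top #: go to q_2, push AX# → (q_2, yyyyyyyy, AX#)
  ε-move, top A: go to q_2, push ε → (q_2, yyyyyyyy, X#)
  read y, top X: go to q_0, push YX → (q_0, yyyyyyy, YX#)
  ε-move, top Y: go to q_2, push ε → (q_2, yyyyyyy, X#)
  read y, top X: go to q_0, push YX → (q_0, yyyyyy, YX#)
  ε-move, top Y: go to q_2, push ε → (q_2, yyyyyy, X#)
  read y, top X: go to q_0, push YX → (q_0, yyyyy, YX#)
  ε-move, top Y: go to q_2, push ε → (q_2, yyyyy, X#)
  read y, top X: go to q_0, push YX → (q_0, yyyy, YX#)
  ε-move, top Y: go to q_2, push ε → (q_2, yyyy, X#)
  read y, top X: go to q_0, push YX → (q_0, yyy, YX#)
  ε-move, top Y: go to q_2, push ε → (q_2, yyy, X#)
  read y, top X: go to q_0, push YX → (q_0, yy, YX#)
  ε-move, top Y: go to q_2, push ε → (q_2, yy, X#)
  read y, top X: go to q_0, push YX → (q_0, y, YX#)
  ε-move, top Y: go to q_2, push ε → (q_2, y, X#)
  read y, top X: go to q_0, push YX → (q_0, ε, YX#)
  ε-move, top Y: go to q_2, push ε → (q_2, ε, X#)
All input consumed; M is in state q_2.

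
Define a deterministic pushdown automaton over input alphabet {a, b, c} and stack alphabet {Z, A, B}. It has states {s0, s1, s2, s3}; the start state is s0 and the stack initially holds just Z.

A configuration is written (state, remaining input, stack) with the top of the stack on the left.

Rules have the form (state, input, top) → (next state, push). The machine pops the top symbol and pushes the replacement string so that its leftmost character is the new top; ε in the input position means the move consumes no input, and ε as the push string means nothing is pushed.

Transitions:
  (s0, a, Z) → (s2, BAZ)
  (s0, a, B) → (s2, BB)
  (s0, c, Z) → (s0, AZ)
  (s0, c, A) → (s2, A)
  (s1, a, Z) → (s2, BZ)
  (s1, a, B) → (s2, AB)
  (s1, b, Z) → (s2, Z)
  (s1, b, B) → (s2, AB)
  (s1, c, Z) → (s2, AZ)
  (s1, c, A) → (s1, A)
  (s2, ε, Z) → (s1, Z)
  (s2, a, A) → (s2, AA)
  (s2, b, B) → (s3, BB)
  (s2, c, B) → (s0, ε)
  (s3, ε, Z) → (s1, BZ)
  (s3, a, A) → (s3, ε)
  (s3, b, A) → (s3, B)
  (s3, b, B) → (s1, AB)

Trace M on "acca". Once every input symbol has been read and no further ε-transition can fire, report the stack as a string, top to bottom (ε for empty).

AAZ

(s0, acca, Z)
  read a, top Z: go to s2, push BAZ → (s2, cca, BAZ)
  read c, top B: go to s0, push ε → (s0, ca, AZ)
  read c, top A: go to s2, push A → (s2, a, AZ)
  read a, top A: go to s2, push AA → (s2, ε, AAZ)
All input consumed in state s2 with stack AAZ.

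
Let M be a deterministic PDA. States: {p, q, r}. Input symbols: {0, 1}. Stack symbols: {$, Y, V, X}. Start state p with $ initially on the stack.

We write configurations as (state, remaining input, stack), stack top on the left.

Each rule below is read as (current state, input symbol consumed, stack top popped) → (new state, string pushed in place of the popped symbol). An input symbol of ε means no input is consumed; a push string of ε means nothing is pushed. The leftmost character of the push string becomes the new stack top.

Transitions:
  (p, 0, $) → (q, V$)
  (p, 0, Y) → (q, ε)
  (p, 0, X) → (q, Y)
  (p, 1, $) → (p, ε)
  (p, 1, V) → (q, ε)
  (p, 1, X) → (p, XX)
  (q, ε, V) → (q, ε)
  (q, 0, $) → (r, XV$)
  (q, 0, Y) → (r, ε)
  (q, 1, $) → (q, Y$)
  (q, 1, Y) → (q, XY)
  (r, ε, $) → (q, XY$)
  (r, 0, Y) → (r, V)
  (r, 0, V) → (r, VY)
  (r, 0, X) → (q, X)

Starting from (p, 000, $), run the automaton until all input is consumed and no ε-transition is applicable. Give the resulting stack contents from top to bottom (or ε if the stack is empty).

(p, 000, $)
  read 0, top $: go to q, push V$ → (q, 00, V$)
  ε-move, top V: go to q, push ε → (q, 00, $)
  read 0, top $: go to r, push XV$ → (r, 0, XV$)
  read 0, top X: go to q, push X → (q, ε, XV$)
All input consumed in state q with stack XV$.

XV$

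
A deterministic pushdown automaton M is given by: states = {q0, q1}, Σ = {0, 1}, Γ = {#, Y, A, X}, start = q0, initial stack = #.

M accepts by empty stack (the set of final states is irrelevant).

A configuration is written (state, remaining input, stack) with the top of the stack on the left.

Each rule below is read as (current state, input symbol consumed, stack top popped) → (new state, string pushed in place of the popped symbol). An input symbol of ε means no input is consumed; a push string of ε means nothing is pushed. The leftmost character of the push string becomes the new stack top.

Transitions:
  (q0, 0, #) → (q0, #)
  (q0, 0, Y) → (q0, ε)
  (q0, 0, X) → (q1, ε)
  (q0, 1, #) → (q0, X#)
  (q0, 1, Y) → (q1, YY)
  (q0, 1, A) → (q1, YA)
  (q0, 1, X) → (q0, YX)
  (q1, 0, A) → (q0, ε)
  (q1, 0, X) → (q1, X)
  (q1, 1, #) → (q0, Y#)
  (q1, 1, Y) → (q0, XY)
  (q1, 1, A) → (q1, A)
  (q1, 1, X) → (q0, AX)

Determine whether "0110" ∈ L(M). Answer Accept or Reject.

Reject

(q0, 0110, #)
  read 0, top #: go to q0, push # → (q0, 110, #)
  read 1, top #: go to q0, push X# → (q0, 10, X#)
  read 1, top X: go to q0, push YX → (q0, 0, YX#)
  read 0, top Y: go to q0, push ε → (q0, ε, X#)
All input consumed; stack is X#, not empty, and no further ε-move applies.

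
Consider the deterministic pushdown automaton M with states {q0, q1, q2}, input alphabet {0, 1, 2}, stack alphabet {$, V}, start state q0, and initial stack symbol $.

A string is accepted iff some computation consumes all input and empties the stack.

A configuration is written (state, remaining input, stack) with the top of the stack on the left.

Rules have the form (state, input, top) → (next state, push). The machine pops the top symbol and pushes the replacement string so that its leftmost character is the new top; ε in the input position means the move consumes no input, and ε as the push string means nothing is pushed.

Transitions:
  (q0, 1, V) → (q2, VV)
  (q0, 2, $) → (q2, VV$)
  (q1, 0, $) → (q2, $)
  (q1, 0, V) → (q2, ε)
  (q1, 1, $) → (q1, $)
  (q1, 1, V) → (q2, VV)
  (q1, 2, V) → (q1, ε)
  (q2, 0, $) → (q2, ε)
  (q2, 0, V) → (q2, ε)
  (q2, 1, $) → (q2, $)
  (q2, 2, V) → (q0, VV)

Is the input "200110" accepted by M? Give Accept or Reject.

Accept

(q0, 200110, $)
  read 2, top $: go to q2, push VV$ → (q2, 00110, VV$)
  read 0, top V: go to q2, push ε → (q2, 0110, V$)
  read 0, top V: go to q2, push ε → (q2, 110, $)
  read 1, top $: go to q2, push $ → (q2, 10, $)
  read 1, top $: go to q2, push $ → (q2, 0, $)
  read 0, top $: go to q2, push ε → (q2, ε, ε)
All input consumed and the stack is empty.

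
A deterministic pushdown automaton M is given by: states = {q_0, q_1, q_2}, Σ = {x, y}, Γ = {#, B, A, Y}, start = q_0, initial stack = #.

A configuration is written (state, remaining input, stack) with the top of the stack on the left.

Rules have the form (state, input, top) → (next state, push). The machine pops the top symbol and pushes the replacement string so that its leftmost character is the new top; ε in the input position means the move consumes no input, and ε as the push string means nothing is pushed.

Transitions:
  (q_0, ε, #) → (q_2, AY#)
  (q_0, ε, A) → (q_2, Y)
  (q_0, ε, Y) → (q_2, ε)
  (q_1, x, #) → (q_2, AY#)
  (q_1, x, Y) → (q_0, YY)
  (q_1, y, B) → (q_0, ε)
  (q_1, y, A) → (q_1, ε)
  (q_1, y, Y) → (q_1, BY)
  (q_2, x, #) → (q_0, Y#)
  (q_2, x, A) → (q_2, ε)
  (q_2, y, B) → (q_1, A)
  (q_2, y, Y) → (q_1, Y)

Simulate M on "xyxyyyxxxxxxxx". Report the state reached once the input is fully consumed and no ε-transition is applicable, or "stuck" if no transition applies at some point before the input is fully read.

(q_0, xyxyyyxxxxxxxx, #)
  ε-move, top #: go to q_2, push AY# → (q_2, xyxyyyxxxxxxxx, AY#)
  read x, top A: go to q_2, push ε → (q_2, yxyyyxxxxxxxx, Y#)
  read y, top Y: go to q_1, push Y → (q_1, xyyyxxxxxxxx, Y#)
  read x, top Y: go to q_0, push YY → (q_0, yyyxxxxxxxx, YY#)
  ε-move, top Y: go to q_2, push ε → (q_2, yyyxxxxxxxx, Y#)
  read y, top Y: go to q_1, push Y → (q_1, yyxxxxxxxx, Y#)
  read y, top Y: go to q_1, push BY → (q_1, yxxxxxxxx, BY#)
  read y, top B: go to q_0, push ε → (q_0, xxxxxxxx, Y#)
  ε-move, top Y: go to q_2, push ε → (q_2, xxxxxxxx, #)
  read x, top #: go to q_0, push Y# → (q_0, xxxxxxx, Y#)
  ε-move, top Y: go to q_2, push ε → (q_2, xxxxxxx, #)
  read x, top #: go to q_0, push Y# → (q_0, xxxxxx, Y#)
  ε-move, top Y: go to q_2, push ε → (q_2, xxxxxx, #)
  read x, top #: go to q_0, push Y# → (q_0, xxxxx, Y#)
  ε-move, top Y: go to q_2, push ε → (q_2, xxxxx, #)
  read x, top #: go to q_0, push Y# → (q_0, xxxx, Y#)
  ε-move, top Y: go to q_2, push ε → (q_2, xxxx, #)
  read x, top #: go to q_0, push Y# → (q_0, xxx, Y#)
  ε-move, top Y: go to q_2, push ε → (q_2, xxx, #)
  read x, top #: go to q_0, push Y# → (q_0, xx, Y#)
  ε-move, top Y: go to q_2, push ε → (q_2, xx, #)
  read x, top #: go to q_0, push Y# → (q_0, x, Y#)
  ε-move, top Y: go to q_2, push ε → (q_2, x, #)
  read x, top #: go to q_0, push Y# → (q_0, ε, Y#)
  ε-move, top Y: go to q_2, push ε → (q_2, ε, #)
All input consumed; M is in state q_2.

q_2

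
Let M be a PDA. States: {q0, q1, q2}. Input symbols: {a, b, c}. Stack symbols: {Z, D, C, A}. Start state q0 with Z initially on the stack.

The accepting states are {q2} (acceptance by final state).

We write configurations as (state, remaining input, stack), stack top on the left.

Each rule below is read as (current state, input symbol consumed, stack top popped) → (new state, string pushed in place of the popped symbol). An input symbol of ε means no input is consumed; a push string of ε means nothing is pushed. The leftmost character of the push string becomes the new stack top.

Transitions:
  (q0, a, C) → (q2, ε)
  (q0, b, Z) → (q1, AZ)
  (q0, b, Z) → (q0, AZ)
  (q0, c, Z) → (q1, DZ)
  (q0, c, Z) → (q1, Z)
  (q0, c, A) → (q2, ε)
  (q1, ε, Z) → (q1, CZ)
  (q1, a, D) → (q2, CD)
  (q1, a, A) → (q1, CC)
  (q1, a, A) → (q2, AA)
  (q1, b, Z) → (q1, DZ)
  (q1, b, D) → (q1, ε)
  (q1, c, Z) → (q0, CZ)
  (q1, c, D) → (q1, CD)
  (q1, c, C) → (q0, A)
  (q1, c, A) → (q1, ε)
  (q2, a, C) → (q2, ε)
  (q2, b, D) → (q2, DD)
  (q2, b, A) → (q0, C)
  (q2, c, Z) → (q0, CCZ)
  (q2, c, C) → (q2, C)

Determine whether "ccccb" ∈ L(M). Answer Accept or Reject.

One accepting computation: (q0, ccccb, Z) ⊢ (q1, cccb, DZ) ⊢ (q1, ccb, CDZ) ⊢ (q0, cb, ADZ) ⊢ (q2, b, DZ) ⊢ (q2, ε, DDZ)
All input consumed and state q2 ∈ F.

Accept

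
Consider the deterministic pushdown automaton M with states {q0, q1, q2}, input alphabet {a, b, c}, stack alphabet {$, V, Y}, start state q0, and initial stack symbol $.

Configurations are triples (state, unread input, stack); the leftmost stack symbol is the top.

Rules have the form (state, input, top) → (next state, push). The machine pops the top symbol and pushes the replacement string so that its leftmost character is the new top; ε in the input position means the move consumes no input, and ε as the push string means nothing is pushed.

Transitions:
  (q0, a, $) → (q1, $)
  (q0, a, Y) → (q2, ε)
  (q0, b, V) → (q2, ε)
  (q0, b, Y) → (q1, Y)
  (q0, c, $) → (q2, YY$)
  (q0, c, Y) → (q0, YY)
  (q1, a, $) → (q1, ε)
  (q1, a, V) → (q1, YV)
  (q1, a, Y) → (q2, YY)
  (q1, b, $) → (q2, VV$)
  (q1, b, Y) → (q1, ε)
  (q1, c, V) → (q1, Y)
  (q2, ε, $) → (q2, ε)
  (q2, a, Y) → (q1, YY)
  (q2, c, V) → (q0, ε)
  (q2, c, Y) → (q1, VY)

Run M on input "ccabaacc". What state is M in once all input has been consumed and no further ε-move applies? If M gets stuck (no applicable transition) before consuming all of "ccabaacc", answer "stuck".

(q0, ccabaacc, $)
  read c, top $: go to q2, push YY$ → (q2, cabaacc, YY$)
  read c, top Y: go to q1, push VY → (q1, abaacc, VYY$)
  read a, top V: go to q1, push YV → (q1, baacc, YVYY$)
  read b, top Y: go to q1, push ε → (q1, aacc, VYY$)
  read a, top V: go to q1, push YV → (q1, acc, YVYY$)
  read a, top Y: go to q2, push YY → (q2, cc, YYVYY$)
  read c, top Y: go to q1, push VY → (q1, c, VYYVYY$)
  read c, top V: go to q1, push Y → (q1, ε, YYYVYY$)
All input consumed; M is in state q1.

q1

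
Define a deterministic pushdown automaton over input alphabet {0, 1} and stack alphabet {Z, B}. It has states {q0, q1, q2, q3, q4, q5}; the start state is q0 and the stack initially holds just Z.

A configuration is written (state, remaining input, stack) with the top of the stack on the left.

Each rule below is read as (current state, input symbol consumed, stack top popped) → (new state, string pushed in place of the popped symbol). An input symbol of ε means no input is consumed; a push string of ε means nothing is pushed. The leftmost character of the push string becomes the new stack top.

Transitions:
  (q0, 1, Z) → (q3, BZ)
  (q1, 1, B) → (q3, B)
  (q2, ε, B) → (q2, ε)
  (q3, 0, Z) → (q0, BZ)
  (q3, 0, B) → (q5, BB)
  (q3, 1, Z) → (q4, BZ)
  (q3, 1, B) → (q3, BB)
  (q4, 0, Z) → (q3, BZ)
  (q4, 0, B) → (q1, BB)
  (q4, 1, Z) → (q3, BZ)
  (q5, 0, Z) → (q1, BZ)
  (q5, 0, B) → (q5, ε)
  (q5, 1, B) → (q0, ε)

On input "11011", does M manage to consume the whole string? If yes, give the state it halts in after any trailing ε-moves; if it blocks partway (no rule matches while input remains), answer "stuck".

stuck

(q0, 11011, Z)
  read 1, top Z: go to q3, push BZ → (q3, 1011, BZ)
  read 1, top B: go to q3, push BB → (q3, 011, BBZ)
  read 0, top B: go to q5, push BB → (q5, 11, BBBZ)
  read 1, top B: go to q0, push ε → (q0, 1, BBZ)
No transition for (q0, 1, top B); M blocks with input 1 remaining.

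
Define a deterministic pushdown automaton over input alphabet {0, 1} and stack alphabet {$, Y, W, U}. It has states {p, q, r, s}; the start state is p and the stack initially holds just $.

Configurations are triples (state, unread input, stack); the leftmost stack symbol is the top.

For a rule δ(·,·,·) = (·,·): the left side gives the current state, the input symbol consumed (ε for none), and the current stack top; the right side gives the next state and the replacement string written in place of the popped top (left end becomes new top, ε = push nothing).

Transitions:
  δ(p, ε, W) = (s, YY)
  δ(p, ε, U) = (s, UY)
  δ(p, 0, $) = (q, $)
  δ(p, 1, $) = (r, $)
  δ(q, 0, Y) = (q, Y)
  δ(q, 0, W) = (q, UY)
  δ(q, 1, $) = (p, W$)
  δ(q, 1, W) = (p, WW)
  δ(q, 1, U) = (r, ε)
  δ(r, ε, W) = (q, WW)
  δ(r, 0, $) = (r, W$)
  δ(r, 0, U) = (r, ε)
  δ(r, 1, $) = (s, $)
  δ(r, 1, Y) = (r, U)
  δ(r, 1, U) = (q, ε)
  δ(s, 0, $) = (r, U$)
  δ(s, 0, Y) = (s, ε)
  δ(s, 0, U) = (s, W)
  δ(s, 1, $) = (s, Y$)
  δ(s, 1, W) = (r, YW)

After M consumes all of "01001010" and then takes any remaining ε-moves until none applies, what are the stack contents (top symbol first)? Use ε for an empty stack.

$

(p, 01001010, $) ⊢ (q, 1001010, $) ⊢ (p, 001010, W$) ⊢ (s, 001010, YY$) ⊢ (s, 01010, Y$) ⊢ (s, 1010, $) ⊢ (s, 010, Y$) ⊢ (s, 10, $) ⊢ (s, 0, Y$) ⊢ (s, ε, $)
All input consumed in state s with stack $.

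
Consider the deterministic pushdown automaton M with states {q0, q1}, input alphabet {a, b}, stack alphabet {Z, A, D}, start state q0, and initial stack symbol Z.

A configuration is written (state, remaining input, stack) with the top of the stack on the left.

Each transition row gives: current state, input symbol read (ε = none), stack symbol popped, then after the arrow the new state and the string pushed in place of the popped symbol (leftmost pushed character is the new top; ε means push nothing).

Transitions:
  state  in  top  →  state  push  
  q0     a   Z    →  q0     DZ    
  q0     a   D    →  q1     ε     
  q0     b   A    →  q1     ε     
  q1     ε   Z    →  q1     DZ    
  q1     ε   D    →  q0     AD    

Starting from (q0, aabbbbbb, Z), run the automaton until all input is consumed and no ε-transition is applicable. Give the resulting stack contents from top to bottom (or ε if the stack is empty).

ADZ

(q0, aabbbbbb, Z) ⊢ (q0, abbbbbb, DZ) ⊢ (q1, bbbbbb, Z) ⊢ (q1, bbbbbb, DZ) ⊢ (q0, bbbbbb, ADZ) ⊢ (q1, bbbbb, DZ) ⊢ (q0, bbbbb, ADZ) ⊢ (q1, bbbb, DZ) ⊢ (q0, bbbb, ADZ) ⊢ (q1, bbb, DZ) ⊢ (q0, bbb, ADZ) ⊢ (q1, bb, DZ) ⊢ (q0, bb, ADZ) ⊢ (q1, b, DZ) ⊢ (q0, b, ADZ) ⊢ (q1, ε, DZ) ⊢ (q0, ε, ADZ)
All input consumed in state q0 with stack ADZ.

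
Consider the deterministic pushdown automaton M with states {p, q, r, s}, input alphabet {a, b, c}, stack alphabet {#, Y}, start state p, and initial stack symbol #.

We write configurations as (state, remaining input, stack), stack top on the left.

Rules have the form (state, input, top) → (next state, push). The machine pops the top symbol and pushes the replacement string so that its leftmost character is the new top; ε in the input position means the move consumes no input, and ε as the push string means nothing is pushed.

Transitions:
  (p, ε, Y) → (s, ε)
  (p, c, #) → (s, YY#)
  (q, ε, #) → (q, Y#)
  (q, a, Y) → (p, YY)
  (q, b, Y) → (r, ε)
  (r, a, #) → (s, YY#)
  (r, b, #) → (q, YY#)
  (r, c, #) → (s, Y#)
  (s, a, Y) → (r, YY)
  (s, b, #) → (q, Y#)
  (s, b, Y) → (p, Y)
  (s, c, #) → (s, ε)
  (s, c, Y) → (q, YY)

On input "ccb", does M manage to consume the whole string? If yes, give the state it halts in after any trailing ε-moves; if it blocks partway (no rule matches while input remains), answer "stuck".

(p, ccb, #)
  read c, top #: go to s, push YY# → (s, cb, YY#)
  read c, top Y: go to q, push YY → (q, b, YYY#)
  read b, top Y: go to r, push ε → (r, ε, YY#)
All input consumed; M is in state r.

r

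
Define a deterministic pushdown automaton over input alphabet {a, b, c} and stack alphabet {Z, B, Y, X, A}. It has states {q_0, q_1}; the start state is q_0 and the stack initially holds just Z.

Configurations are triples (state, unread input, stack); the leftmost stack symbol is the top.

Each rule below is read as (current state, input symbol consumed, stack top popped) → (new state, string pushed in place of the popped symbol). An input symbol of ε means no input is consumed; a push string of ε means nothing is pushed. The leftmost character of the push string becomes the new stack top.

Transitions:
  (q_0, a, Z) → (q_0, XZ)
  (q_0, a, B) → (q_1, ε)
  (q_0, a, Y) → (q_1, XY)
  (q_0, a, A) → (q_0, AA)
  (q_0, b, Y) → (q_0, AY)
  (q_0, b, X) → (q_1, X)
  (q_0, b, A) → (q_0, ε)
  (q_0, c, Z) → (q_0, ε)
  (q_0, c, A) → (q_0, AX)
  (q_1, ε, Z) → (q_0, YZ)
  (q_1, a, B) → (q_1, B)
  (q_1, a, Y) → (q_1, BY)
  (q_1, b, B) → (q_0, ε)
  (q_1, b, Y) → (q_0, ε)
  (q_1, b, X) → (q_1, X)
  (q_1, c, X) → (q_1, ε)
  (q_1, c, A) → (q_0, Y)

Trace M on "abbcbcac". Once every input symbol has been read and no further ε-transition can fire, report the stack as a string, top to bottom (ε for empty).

AXAXYZ

(q_0, abbcbcac, Z) ⊢ (q_0, bbcbcac, XZ) ⊢ (q_1, bcbcac, XZ) ⊢ (q_1, cbcac, XZ) ⊢ (q_1, bcac, Z) ⊢ (q_0, bcac, YZ) ⊢ (q_0, cac, AYZ) ⊢ (q_0, ac, AXYZ) ⊢ (q_0, c, AAXYZ) ⊢ (q_0, ε, AXAXYZ)
All input consumed in state q_0 with stack AXAXYZ.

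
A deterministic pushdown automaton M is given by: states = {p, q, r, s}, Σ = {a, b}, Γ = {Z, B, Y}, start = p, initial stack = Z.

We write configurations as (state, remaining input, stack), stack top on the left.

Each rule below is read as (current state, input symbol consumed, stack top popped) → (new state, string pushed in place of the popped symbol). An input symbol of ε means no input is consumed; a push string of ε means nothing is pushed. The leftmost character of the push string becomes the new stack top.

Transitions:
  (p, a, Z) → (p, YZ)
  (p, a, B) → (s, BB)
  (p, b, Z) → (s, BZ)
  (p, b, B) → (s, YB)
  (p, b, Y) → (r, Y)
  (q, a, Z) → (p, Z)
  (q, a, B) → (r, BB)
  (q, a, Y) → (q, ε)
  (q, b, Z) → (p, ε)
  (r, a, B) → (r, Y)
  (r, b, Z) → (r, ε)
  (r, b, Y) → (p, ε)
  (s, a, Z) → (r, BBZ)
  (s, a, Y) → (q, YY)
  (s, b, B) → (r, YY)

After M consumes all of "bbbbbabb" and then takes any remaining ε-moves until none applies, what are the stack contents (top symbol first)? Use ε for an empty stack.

Z

(p, bbbbbabb, Z)
  read b, top Z: go to s, push BZ → (s, bbbbabb, BZ)
  read b, top B: go to r, push YY → (r, bbbabb, YYZ)
  read b, top Y: go to p, push ε → (p, bbabb, YZ)
  read b, top Y: go to r, push Y → (r, babb, YZ)
  read b, top Y: go to p, push ε → (p, abb, Z)
  read a, top Z: go to p, push YZ → (p, bb, YZ)
  read b, top Y: go to r, push Y → (r, b, YZ)
  read b, top Y: go to p, push ε → (p, ε, Z)
All input consumed in state p with stack Z.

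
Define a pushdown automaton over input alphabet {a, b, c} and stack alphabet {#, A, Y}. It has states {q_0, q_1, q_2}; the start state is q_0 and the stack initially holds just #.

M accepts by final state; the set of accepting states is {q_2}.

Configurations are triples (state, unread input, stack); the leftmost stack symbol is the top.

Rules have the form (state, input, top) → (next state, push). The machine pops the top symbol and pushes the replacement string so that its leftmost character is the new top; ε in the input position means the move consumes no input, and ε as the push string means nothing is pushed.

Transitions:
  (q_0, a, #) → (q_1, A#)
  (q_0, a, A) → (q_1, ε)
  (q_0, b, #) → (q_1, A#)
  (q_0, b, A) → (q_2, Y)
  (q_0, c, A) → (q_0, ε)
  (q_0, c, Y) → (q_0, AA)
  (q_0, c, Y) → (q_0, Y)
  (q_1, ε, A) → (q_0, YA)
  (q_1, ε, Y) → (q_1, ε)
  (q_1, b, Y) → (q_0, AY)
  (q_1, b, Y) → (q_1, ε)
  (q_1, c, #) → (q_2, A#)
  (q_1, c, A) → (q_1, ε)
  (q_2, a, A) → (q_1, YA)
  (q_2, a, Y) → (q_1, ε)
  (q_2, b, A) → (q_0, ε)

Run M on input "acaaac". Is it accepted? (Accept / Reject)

Reject

No computation consumes all input and reaches a final state.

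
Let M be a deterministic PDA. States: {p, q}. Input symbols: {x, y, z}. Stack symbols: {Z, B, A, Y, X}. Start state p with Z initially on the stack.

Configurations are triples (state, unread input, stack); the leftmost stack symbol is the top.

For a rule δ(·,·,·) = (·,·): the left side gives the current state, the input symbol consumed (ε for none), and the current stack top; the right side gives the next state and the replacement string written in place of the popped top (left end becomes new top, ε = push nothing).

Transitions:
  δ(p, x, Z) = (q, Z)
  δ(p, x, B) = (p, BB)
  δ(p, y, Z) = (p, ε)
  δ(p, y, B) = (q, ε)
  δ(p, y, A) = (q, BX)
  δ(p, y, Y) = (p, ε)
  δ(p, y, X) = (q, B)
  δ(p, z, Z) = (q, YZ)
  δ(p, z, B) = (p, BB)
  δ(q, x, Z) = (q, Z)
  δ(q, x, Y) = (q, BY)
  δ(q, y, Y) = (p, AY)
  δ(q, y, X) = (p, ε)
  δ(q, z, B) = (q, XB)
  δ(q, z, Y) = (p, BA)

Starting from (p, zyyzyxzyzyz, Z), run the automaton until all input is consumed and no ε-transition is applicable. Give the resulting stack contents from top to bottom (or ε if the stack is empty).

BBBXYZ

(p, zyyzyxzyzyz, Z)
  read z, top Z: go to q, push YZ → (q, yyzyxzyzyz, YZ)
  read y, top Y: go to p, push AY → (p, yzyxzyzyz, AYZ)
  read y, top A: go to q, push BX → (q, zyxzyzyz, BXYZ)
  read z, top B: go to q, push XB → (q, yxzyzyz, XBXYZ)
  read y, top X: go to p, push ε → (p, xzyzyz, BXYZ)
  read x, top B: go to p, push BB → (p, zyzyz, BBXYZ)
  read z, top B: go to p, push BB → (p, yzyz, BBBXYZ)
  read y, top B: go to q, push ε → (q, zyz, BBXYZ)
  read z, top B: go to q, push XB → (q, yz, XBBXYZ)
  read y, top X: go to p, push ε → (p, z, BBXYZ)
  read z, top B: go to p, push BB → (p, ε, BBBXYZ)
All input consumed in state p with stack BBBXYZ.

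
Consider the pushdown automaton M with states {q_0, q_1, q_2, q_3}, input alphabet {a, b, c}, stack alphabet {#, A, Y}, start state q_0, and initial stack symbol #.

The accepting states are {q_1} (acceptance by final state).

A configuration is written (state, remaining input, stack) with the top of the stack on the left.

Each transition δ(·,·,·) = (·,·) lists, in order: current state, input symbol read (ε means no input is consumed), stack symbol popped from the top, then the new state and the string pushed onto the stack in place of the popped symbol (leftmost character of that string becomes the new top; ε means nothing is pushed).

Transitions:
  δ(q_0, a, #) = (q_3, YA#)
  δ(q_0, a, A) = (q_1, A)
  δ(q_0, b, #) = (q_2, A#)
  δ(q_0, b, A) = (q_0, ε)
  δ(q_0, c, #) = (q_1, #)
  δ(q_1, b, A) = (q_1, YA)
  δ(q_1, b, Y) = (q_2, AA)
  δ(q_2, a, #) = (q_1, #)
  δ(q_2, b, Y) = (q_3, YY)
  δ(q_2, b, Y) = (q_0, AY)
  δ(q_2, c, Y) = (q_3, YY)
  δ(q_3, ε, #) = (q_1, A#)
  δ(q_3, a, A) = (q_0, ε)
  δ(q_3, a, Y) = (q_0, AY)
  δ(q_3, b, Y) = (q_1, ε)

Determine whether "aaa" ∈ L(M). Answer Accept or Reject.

Accept

One accepting computation: (q_0, aaa, #) ⊢ (q_3, aa, YA#) ⊢ (q_0, a, AYA#) ⊢ (q_1, ε, AYA#)
All input consumed and state q_1 ∈ F.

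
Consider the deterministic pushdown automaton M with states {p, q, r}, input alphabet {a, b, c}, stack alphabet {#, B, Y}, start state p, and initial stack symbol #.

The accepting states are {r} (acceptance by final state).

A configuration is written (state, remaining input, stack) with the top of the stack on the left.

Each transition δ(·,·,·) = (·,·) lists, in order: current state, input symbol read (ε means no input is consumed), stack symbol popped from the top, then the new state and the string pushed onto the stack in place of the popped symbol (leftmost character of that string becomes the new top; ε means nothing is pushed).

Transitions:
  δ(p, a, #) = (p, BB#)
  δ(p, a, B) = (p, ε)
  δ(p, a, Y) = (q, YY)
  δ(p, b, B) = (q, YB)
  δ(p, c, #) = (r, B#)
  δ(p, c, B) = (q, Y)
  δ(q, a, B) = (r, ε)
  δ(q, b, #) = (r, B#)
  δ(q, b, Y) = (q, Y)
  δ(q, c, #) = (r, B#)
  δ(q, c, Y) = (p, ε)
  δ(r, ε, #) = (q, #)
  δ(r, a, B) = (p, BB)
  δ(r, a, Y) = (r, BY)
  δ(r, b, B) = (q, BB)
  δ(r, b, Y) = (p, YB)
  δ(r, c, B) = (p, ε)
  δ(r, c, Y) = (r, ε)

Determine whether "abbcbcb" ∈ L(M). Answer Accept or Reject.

(p, abbcbcb, #)
  read a, top #: go to p, push BB# → (p, bbcbcb, BB#)
  read b, top B: go to q, push YB → (q, bcbcb, YBB#)
  read b, top Y: go to q, push Y → (q, cbcb, YBB#)
  read c, top Y: go to p, push ε → (p, bcb, BB#)
  read b, top B: go to q, push YB → (q, cb, YBB#)
  read c, top Y: go to p, push ε → (p, b, BB#)
  read b, top B: go to q, push YB → (q, ε, YBB#)
All input consumed; state q ∉ F and no further ε-move applies.

Reject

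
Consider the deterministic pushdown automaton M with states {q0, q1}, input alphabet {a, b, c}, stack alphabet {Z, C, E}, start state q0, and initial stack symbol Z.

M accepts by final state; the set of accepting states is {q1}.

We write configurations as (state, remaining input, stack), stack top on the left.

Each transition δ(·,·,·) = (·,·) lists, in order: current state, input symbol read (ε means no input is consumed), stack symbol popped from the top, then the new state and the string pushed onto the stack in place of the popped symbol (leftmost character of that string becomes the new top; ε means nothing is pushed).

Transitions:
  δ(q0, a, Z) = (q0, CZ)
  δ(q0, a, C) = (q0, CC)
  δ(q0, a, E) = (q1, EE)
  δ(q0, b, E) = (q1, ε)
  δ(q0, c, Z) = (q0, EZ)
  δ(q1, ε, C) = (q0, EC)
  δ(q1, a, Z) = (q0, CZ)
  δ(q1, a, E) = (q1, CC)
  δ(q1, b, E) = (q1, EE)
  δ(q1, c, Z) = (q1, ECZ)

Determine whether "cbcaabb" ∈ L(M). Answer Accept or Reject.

(q0, cbcaabb, Z) ⊢ (q0, bcaabb, EZ) ⊢ (q1, caabb, Z) ⊢ (q1, aabb, ECZ) ⊢ (q1, abb, CCCZ) ⊢ (q0, abb, ECCCZ) ⊢ (q1, bb, EECCCZ) ⊢ (q1, b, EEECCCZ) ⊢ (q1, ε, EEEECCCZ)
All input consumed; state q1 ∈ F.

Accept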